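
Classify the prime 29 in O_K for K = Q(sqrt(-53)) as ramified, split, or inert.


K = Q(sqrt(-53)). Since d mod 4 = 3, disc(K) = -212.
Check p | disc: -212 mod 29 = 20.
p does not divide disc. Compute Legendre symbol (d/p):
5^((29-1)/2) mod 29 = 1
(d/p) = 1, so p splits: (p) = P*P' with e=1, f=1, g=2.
Therefore p is split.

split


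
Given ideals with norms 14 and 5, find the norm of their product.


N(IJ) = N(I) * N(J)
= 14 * 5
= 70

70


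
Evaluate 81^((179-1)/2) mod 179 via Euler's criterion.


p = 179 is prime and the exponent is (p-1)/2 = 89, so by Euler's criterion 81^89 = (81/179) = +1 or -1 mod 179.
Compute by square-and-multiply:
  89 = 64 + 16 + 8 + 1 (binary 1011001)
  Repeated squaring mod 179: 81^1 = 81, 81^2 = 117, 81^4 = 85, 81^8 = 65, 81^16 = 108, 81^32 = 29, 81^64 = 125
  81^89 = 81^64 * 81^16 * 81^8 * 81^1 = 125 * 108 * 65 * 81 mod 179
    125 * 108 = 13500 = 75 mod 179
    75 * 65 = 4875 = 42 mod 179
    42 * 81 = 3402 = 1 mod 179
  81^89 = 1 mod 179
Result 1: 81 is a quadratic residue mod 179.
81^89 mod 179 = 1

1


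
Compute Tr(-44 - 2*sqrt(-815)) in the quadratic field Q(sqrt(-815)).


Tr(a + b*sqrt(d)) = (a + b*sqrt(d)) + (a - b*sqrt(d)) = 2a
= 2 * (-44)
= -88

-88


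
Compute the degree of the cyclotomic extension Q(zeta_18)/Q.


The degree equals Euler's totient phi(18).
18 = 2 * 3^2
phi(18) = 6

6


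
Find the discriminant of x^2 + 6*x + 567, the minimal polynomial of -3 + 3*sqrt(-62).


The element -3 + 3*sqrt(-62) has minimal polynomial:
x^2 + 6*x + 567
Discriminant = (6)^2 - 4*(567)
= 36 - 2268
= -2232

-2232


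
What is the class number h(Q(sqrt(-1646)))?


K = Q(sqrt(-1646)). d mod 4 = 2, so D = disc(K) = 4d = -6584
h(K) equals the number of primitive reduced positive-definite forms (a, b, c) = a*x^2 + b*x*y + c*y^2 with b^2 - 4ac = D,
where reduced means |b| <= a <= c, with b >= 0 whenever |b| = a or a = c, and primitive means gcd(a, b, c) = 1.
Reduced forces 3a^2 <= |D| = 6584, so 1 <= a <= 46; b must have the parity of D, and c = (b^2 - D)/(4a) must be an integer >= a.
Enumerate a = 1..46, b in [-a, a]:
  a=1: (1, 0, 1646)  [1]
  a=2: (2, 0, 823)  [1]
  a=3: (3, -2, 549), (3, 2, 549)  [2]
  a=4: none
  a=5: (5, -4, 330), (5, 4, 330)  [2]
  a=6: (6, -4, 275), (6, 4, 275)  [2]
  a=7..8: none
  a=9: (9, -2, 183), (9, 2, 183)  [2]
  a=10: (10, -4, 165), (10, 4, 165)  [2]
  a=11: (11, -4, 150), (11, 4, 150)  [2]
  a=12..14: none
  a=15: (15, -14, 113), (15, -4, 110), (15, 4, 110), (15, 14, 113)  [4]
  a=16..17: none
  a=18: (18, -16, 95), (18, 16, 95)  [2]
  a=19: (19, -16, 90), (19, 16, 90)  [2]
  a=20..21: none
  a=22: (22, -4, 75), (22, 4, 75)  [2]
  a=23..24: none
  a=25: (25, -4, 66), (25, 4, 66)  [2]
  a=26: none
  a=27: (27, -2, 61), (27, 2, 61)  [2]
  a=28: none
  a=29: (29, -12, 58), (29, 12, 58)  [2]
  a=30: (30, -16, 57), (30, -4, 55), (30, 4, 55), (30, 16, 57)  [4]
  a=31: (31, -22, 57), (31, 22, 57)  [2]
  a=32: none
  a=33: (33, -26, 55), (33, -4, 50), (33, 4, 50), (33, 26, 55)  [4]
  a=34..37: none
  a=38: (38, -16, 45), (38, 16, 45)  [2]
  a=39..42: none
  a=43: (43, -34, 45), (43, 34, 45)  [2]
  a=44..46: none
Total reduced forms: 1 + 1 + 2 + 2 + 2 + 2 + 2 + 2 + 4 + 2 + 2 + 2 + 2 + 2 + 2 + 4 + 2 + 4 + 2 + 2 = 44
h = 44

44


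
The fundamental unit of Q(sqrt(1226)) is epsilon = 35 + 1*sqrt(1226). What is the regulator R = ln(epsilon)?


epsilon = 35 + 1*sqrt(1226)
= 70.0143
R = ln(70.0143)
= 4.2487

4.2487


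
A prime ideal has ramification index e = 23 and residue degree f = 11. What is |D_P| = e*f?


|D_P| = e * f
= 23 * 11
= 253

253


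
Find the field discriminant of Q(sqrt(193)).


For K = Q(sqrt(d)) with d squarefree: disc(K) = d if d = 1 mod 4, and disc(K) = 4d if d = 2 or 3 mod 4.
Here d = 193, and d mod 4 = 1.
d = 1 mod 4 (O_K = Z[(1+sqrt(d))/2]), so disc(K) = d = 193

193


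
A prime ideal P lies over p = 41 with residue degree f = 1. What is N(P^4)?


N(P^a) = p^(a*f)
= 41^(4*1)
= 41^4
= 2825761

2825761


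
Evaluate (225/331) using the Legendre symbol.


p = 331 is prime, so compute (225/331) with the reciprocity algorithm (Jacobi-symbol steps: pull out 2s via (2/n), flip via reciprocity, reduce):
  reciprocity: (225/331) -> +(331/225)
  reduce: (106/225)
  pull out 2: (2/225) = +1  (since 225 mod 8 = 1)
  reciprocity: (53/225) -> +(225/53)
  reduce: (13/53)
  reciprocity: (13/53) -> +(53/13)
  reduce: (1/13)
  (1/13) = 1
Product of signs = 1
(225/331) = 1

1


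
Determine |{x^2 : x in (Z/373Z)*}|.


For prime p, the number of non-zero quadratic residues is (p-1)/2.
= (373-1)/2
= 186

186


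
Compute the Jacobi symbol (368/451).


Compute (368/451) via quadratic reciprocity:
  pull out 2: (2/451) = -1  (since 451 mod 8 = 3)
  pull out 2: (2/451) = -1  (since 451 mod 8 = 3)
  pull out 2: (2/451) = -1  (since 451 mod 8 = 3)
  pull out 2: (2/451) = -1  (since 451 mod 8 = 3)
  reciprocity: (23/451) -> -(451/23)
  reduce: (14/23)
  pull out 2: (2/23) = +1  (since 23 mod 8 = 7)
  reciprocity: (7/23) -> -(23/7)
  reduce: (2/7)
  pull out 2: (2/7) = +1  (since 7 mod 8 = 7)
  (1/7) = 1
Product of signs = 1

1


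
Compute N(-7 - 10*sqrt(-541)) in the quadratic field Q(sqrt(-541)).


N(a + b*sqrt(d)) = a^2 - d*b^2
= (-7)^2 - (-541)*(-10)^2
= 49 + 54100
= 54149

54149


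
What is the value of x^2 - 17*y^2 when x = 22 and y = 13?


x^2 - d*y^2
= 22^2 - 17*13^2
= 484 - 2873
= -2389

-2389


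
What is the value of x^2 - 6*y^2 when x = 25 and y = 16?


x^2 - d*y^2
= 25^2 - 6*16^2
= 625 - 1536
= -911

-911


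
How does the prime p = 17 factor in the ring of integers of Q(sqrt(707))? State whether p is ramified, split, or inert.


K = Q(sqrt(707)). Since d mod 4 = 3, disc(K) = 2828.
Check p | disc: 2828 mod 17 = 6.
p does not divide disc. Compute Legendre symbol (d/p):
10^((17-1)/2) mod 17 = -1
(d/p) = -1, so p is inert: (p) stays prime with e=1, f=2, g=1.
Therefore p is inert.

inert


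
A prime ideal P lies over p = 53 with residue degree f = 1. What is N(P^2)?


N(P^a) = p^(a*f)
= 53^(2*1)
= 53^2
= 2809

2809


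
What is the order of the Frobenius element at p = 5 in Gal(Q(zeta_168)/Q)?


The Frobenius at p in Gal(Q(zeta_n)/Q) = (Z/nZ)* is the class of p, so its order is ord_168(5), the smallest k >= 1 with 5^k = 1 mod 168.
n = 168 = 2^3 * 3 * 7, phi(168) = 48; the order divides phi(n).
Divisors of 48: 1, 2, 3, 4, 6, 8, 12, 16, 24, 48
Repeated squaring mod 168: 5^1 = 5, 5^2 = 25, 5^4 = 121, 5^8 = 25, 5^16 = 121, 5^32 = 25
Test divisors in increasing order:
  k=1: 5^1 = 5 mod 168
  k=2: 5^2 = 25 mod 168
  k=3: 5^3 = 25 * 5 = 125 mod 168
  k=4: 5^4 = 121 mod 168
  k=6: 5^6 = 121 * 25 = 1 mod 168  <- first divisor giving 1
Order = 6

6


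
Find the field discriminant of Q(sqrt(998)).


For K = Q(sqrt(d)) with d squarefree: disc(K) = d if d = 1 mod 4, and disc(K) = 4d if d = 2 or 3 mod 4.
Here d = 998, and d mod 4 = 2.
d = 2 mod 4, not 1 (O_K = Z[sqrt(d)]), so disc(K) = 4d = 4 * (998) = 3992

3992


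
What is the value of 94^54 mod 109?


p = 109 is prime and the exponent is (p-1)/2 = 54, so by Euler's criterion 94^54 = (94/109) = +1 or -1 mod 109.
Compute by square-and-multiply:
  54 = 32 + 16 + 4 + 2 (binary 110110)
  Repeated squaring mod 109: 94^1 = 94, 94^2 = 7, 94^4 = 49, 94^8 = 3, 94^16 = 9, 94^32 = 81
  94^54 = 94^32 * 94^16 * 94^4 * 94^2 = 81 * 9 * 49 * 7 mod 109
    81 * 9 = 729 = 75 mod 109
    75 * 49 = 3675 = 78 mod 109
    78 * 7 = 546 = 1 mod 109
  94^54 = 1 mod 109
Result 1: 94 is a quadratic residue mod 109.
94^54 mod 109 = 1

1


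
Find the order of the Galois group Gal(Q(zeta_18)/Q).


|Gal(Q(zeta_18)/Q)| = phi(18)
= 6

6


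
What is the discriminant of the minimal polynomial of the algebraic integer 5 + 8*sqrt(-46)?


The element 5 + 8*sqrt(-46) has minimal polynomial:
x^2 - 10*x + 2969
Discriminant = (-10)^2 - 4*(2969)
= 100 - 11876
= -11776

-11776


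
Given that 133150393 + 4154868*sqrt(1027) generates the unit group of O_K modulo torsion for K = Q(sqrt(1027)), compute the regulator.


epsilon = 133150393 + 4154868*sqrt(1027)
= 2.6630e+08
R = ln(2.6630e+08)
= 19.4001

19.4001


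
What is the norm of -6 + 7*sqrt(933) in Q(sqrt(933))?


N(a + b*sqrt(d)) = a^2 - d*b^2
= (-6)^2 - (933)*(7)^2
= 36 - 45717
= -45681

-45681


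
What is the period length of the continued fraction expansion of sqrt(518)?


Run the CF algorithm for sqrt(518).
a_0 = floor(sqrt(518)) = 22; set m_0=0, q_0=1.
Recurrence: m' = q*a - m,  q' = (d - m'^2)/q,  a' = floor((a_0 + m')/q').
  step 1: m=22, q=34, a=1
  step 2: m=12, q=11, a=3
  step 3: m=21, q=7, a=6
  step 4: m=21, q=11, a=3
  step 5: m=12, q=34, a=1
  step 6: m=22, q=1, a=44
a_6 = 2*a_0 = 44, so the period closes here.
sqrt(518) = [22; 1, 3, 6, 3, 1, 44]
Period length = 6

6


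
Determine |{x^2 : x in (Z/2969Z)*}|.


For prime p, the number of non-zero quadratic residues is (p-1)/2.
= (2969-1)/2
= 1484

1484


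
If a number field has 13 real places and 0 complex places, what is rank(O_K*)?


By Dirichlet's unit theorem:
rank = r1 + r2 - 1
= 13 + 0 - 1
= 12

12


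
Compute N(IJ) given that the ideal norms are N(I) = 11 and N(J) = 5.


N(IJ) = N(I) * N(J)
= 11 * 5
= 55

55


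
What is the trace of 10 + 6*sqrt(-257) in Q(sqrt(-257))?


Tr(a + b*sqrt(d)) = (a + b*sqrt(d)) + (a - b*sqrt(d)) = 2a
= 2 * (10)
= 20

20


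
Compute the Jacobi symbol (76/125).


Compute (76/125) via quadratic reciprocity:
  pull out 2: (2/125) = -1  (since 125 mod 8 = 5)
  pull out 2: (2/125) = -1  (since 125 mod 8 = 5)
  reciprocity: (19/125) -> +(125/19)
  reduce: (11/19)
  reciprocity: (11/19) -> -(19/11)
  reduce: (8/11)
  pull out 2: (2/11) = -1  (since 11 mod 8 = 3)
  pull out 2: (2/11) = -1  (since 11 mod 8 = 3)
  pull out 2: (2/11) = -1  (since 11 mod 8 = 3)
  (1/11) = 1
Product of signs = 1

1


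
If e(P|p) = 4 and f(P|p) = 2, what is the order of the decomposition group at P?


|D_P| = e * f
= 4 * 2
= 8

8


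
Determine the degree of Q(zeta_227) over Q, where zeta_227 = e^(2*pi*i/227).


The degree equals Euler's totient phi(227).
227 = 227
phi(227) = 226

226


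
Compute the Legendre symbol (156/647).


p = 647 is prime, so compute (156/647) with the reciprocity algorithm (Jacobi-symbol steps: pull out 2s via (2/n), flip via reciprocity, reduce):
  pull out 2: (2/647) = +1  (since 647 mod 8 = 7)
  pull out 2: (2/647) = +1  (since 647 mod 8 = 7)
  reciprocity: (39/647) -> -(647/39)
  reduce: (23/39)
  reciprocity: (23/39) -> -(39/23)
  reduce: (16/23)
  pull out 2: (2/23) = +1  (since 23 mod 8 = 7)
  pull out 2: (2/23) = +1  (since 23 mod 8 = 7)
  pull out 2: (2/23) = +1  (since 23 mod 8 = 7)
  pull out 2: (2/23) = +1  (since 23 mod 8 = 7)
  (1/23) = 1
Product of signs = 1
(156/647) = 1

1


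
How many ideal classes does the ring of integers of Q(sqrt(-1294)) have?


K = Q(sqrt(-1294)). d mod 4 = 2, so D = disc(K) = 4d = -5176
h(K) equals the number of primitive reduced positive-definite forms (a, b, c) = a*x^2 + b*x*y + c*y^2 with b^2 - 4ac = D,
where reduced means |b| <= a <= c, with b >= 0 whenever |b| = a or a = c, and primitive means gcd(a, b, c) = 1.
Reduced forces 3a^2 <= |D| = 5176, so 1 <= a <= 41; b must have the parity of D, and c = (b^2 - D)/(4a) must be an integer >= a.
Enumerate a = 1..41, b in [-a, a]:
  a=1: (1, 0, 1294)  [1]
  a=2: (2, 0, 647)  [1]
  a=3..4: none
  a=5: (5, -2, 259), (5, 2, 259)  [2]
  a=6: none
  a=7: (7, -2, 185), (7, 2, 185)  [2]
  a=8..9: none
  a=10: (10, -8, 131), (10, 8, 131)  [2]
  a=11: (11, -4, 118), (11, 4, 118)  [2]
  a=12..13: none
  a=14: (14, -12, 95), (14, 12, 95)  [2]
  a=15..16: none
  a=17: (17, -14, 79), (17, 14, 79)  [2]
  a=18: none
  a=19: (19, -12, 70), (19, 12, 70)  [2]
  a=20..21: none
  a=22: (22, -4, 59), (22, 4, 59)  [2]
  a=23..24: none
  a=25: (25, -18, 55), (25, 18, 55)  [2]
  a=26..30: none
  a=31: (31, -30, 49), (31, 30, 49)  [2]
  a=32..33: none
  a=34: (34, -20, 41), (34, 20, 41)  [2]
  a=35: (35, -12, 38), (35, -2, 37), (35, 2, 37), (35, 12, 38)  [4]
  a=36..41: none
Total reduced forms: 1 + 1 + 2 + 2 + 2 + 2 + 2 + 2 + 2 + 2 + 2 + 2 + 2 + 4 = 28
h = 28

28


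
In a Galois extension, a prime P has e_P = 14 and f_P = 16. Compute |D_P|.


|D_P| = e * f
= 14 * 16
= 224

224


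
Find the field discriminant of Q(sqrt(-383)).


For K = Q(sqrt(d)) with d squarefree: disc(K) = d if d = 1 mod 4, and disc(K) = 4d if d = 2 or 3 mod 4.
Here d = -383, and d mod 4 = 1.
d = 1 mod 4 (O_K = Z[(1+sqrt(d))/2]), so disc(K) = d = -383

-383


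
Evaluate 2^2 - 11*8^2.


x^2 - d*y^2
= 2^2 - 11*8^2
= 4 - 704
= -700

-700


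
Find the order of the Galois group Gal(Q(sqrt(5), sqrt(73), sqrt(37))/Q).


The 3 square roots of distinct primes are multiplicatively independent over Q,
so [K:Q] = 2^3 and Gal(K/Q) is isomorphic to (Z/2Z)^3.
|Gal| = 2^3 = 8

8


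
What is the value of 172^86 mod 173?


p = 173 is prime and the exponent is (p-1)/2 = 86, so by Euler's criterion 172^86 = (172/173) = +1 or -1 mod 173.
Compute by square-and-multiply:
  86 = 64 + 16 + 4 + 2 (binary 1010110)
  Repeated squaring mod 173: 172^1 = 172, 172^2 = 1, 172^4 = 1, 172^8 = 1, 172^16 = 1, 172^32 = 1, 172^64 = 1
  172^86 = 172^64 * 172^16 * 172^4 * 172^2 = 1 * 1 * 1 * 1 mod 173
    1 * 1 = 1 = 1 mod 173
    1 * 1 = 1 = 1 mod 173
    1 * 1 = 1 = 1 mod 173
  172^86 = 1 mod 173
Result 1: 172 is a quadratic residue mod 173.
172^86 mod 173 = 1

1


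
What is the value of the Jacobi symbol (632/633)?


Compute (632/633) via quadratic reciprocity:
  pull out 2: (2/633) = +1  (since 633 mod 8 = 1)
  pull out 2: (2/633) = +1  (since 633 mod 8 = 1)
  pull out 2: (2/633) = +1  (since 633 mod 8 = 1)
  reciprocity: (79/633) -> +(633/79)
  reduce: (1/79)
  (1/79) = 1
Product of signs = 1

1


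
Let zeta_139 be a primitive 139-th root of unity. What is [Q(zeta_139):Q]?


The degree equals Euler's totient phi(139).
139 = 139
phi(139) = 138

138


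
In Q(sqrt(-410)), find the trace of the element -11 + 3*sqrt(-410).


Tr(a + b*sqrt(d)) = (a + b*sqrt(d)) + (a - b*sqrt(d)) = 2a
= 2 * (-11)
= -22

-22


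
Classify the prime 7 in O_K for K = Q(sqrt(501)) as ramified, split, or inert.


K = Q(sqrt(501)). Since d mod 4 = 1, disc(K) = 501.
Check p | disc: 501 mod 7 = 4.
p does not divide disc. Compute Legendre symbol (d/p):
4^((7-1)/2) mod 7 = 1
(d/p) = 1, so p splits: (p) = P*P' with e=1, f=1, g=2.
Therefore p is split.

split


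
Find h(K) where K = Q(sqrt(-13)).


K = Q(sqrt(-13)). d mod 4 = 3, so D = disc(K) = 4d = -52
h(K) equals the number of primitive reduced positive-definite forms (a, b, c) = a*x^2 + b*x*y + c*y^2 with b^2 - 4ac = D,
where reduced means |b| <= a <= c, with b >= 0 whenever |b| = a or a = c, and primitive means gcd(a, b, c) = 1.
Reduced forces 3a^2 <= |D| = 52, so 1 <= a <= 4; b must have the parity of D, and c = (b^2 - D)/(4a) must be an integer >= a.
Enumerate a = 1..4, b in [-a, a]:
  a=1: (1, 0, 13)  [1]
  a=2: (2, 2, 7)  [1]
  a=3..4: none
Total reduced forms: 1 + 1 = 2
h = 2

2


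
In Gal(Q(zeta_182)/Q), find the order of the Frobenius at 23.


The Frobenius at p in Gal(Q(zeta_n)/Q) = (Z/nZ)* is the class of p, so its order is ord_182(23), the smallest k >= 1 with 23^k = 1 mod 182.
n = 182 = 2 * 7 * 13, phi(182) = 72; the order divides phi(n).
Divisors of 72: 1, 2, 3, 4, 6, 8, 9, 12, 18, 24, 36, 72
Repeated squaring mod 182: 23^1 = 23, 23^2 = 165, 23^4 = 107, 23^8 = 165, 23^16 = 107, 23^32 = 165, 23^64 = 107
Test divisors in increasing order:
  k=1: 23^1 = 23 mod 182
  k=2: 23^2 = 165 mod 182
  k=3: 23^3 = 165 * 23 = 155 mod 182
  k=4: 23^4 = 107 mod 182
  k=6: 23^6 = 107 * 165 = 1 mod 182  <- first divisor giving 1
Order = 6

6


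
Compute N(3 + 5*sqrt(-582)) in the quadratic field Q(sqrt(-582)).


N(a + b*sqrt(d)) = a^2 - d*b^2
= (3)^2 - (-582)*(5)^2
= 9 + 14550
= 14559

14559


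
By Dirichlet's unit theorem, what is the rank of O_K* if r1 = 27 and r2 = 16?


By Dirichlet's unit theorem:
rank = r1 + r2 - 1
= 27 + 16 - 1
= 42

42


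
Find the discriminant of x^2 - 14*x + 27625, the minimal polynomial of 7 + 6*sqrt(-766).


The element 7 + 6*sqrt(-766) has minimal polynomial:
x^2 - 14*x + 27625
Discriminant = (-14)^2 - 4*(27625)
= 196 - 110500
= -110304

-110304


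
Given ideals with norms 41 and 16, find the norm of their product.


N(IJ) = N(I) * N(J)
= 41 * 16
= 656

656


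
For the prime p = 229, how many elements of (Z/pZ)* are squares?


For prime p, the number of non-zero quadratic residues is (p-1)/2.
= (229-1)/2
= 114

114


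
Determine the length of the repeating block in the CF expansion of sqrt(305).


Run the CF algorithm for sqrt(305).
a_0 = floor(sqrt(305)) = 17; set m_0=0, q_0=1.
Recurrence: m' = q*a - m,  q' = (d - m'^2)/q,  a' = floor((a_0 + m')/q').
  step 1: m=17, q=16, a=2
  step 2: m=15, q=5, a=6
  step 3: m=15, q=16, a=2
  step 4: m=17, q=1, a=34
a_4 = 2*a_0 = 34, so the period closes here.
sqrt(305) = [17; 2, 6, 2, 34]
Period length = 4

4


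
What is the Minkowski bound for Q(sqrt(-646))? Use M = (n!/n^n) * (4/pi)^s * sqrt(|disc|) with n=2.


d = -646, d mod 4 = 2, so disc(K) = 4d = -2584; |disc(K)| = 2584
Imaginary quadratic field, so n = 2, s = r2 = 1, r1 = 0
M = (n!/n^n) * (4/pi)^s * sqrt(|disc(K)|) = (2!/2^2) * (4/pi)^1 * sqrt(2584)
= 0.5 * 1.273240 * 50.833060
= 32.3613

32.3613


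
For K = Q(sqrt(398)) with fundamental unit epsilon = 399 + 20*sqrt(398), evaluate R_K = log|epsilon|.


epsilon = 399 + 20*sqrt(398)
= 797.9987
R = ln(797.9987)
= 6.6821

6.6821


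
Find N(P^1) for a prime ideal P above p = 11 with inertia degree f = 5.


N(P^a) = p^(a*f)
= 11^(1*5)
= 11^5
= 161051

161051


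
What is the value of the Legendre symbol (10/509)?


p = 509 is prime, so compute (10/509) with the reciprocity algorithm (Jacobi-symbol steps: pull out 2s via (2/n), flip via reciprocity, reduce):
  pull out 2: (2/509) = -1  (since 509 mod 8 = 5)
  reciprocity: (5/509) -> +(509/5)
  reduce: (4/5)
  pull out 2: (2/5) = -1  (since 5 mod 8 = 5)
  pull out 2: (2/5) = -1  (since 5 mod 8 = 5)
  (1/5) = 1
Product of signs = -1
(10/509) = -1

-1


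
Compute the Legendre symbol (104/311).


p = 311 is prime, so compute (104/311) with the reciprocity algorithm (Jacobi-symbol steps: pull out 2s via (2/n), flip via reciprocity, reduce):
  pull out 2: (2/311) = +1  (since 311 mod 8 = 7)
  pull out 2: (2/311) = +1  (since 311 mod 8 = 7)
  pull out 2: (2/311) = +1  (since 311 mod 8 = 7)
  reciprocity: (13/311) -> +(311/13)
  reduce: (12/13)
  pull out 2: (2/13) = -1  (since 13 mod 8 = 5)
  pull out 2: (2/13) = -1  (since 13 mod 8 = 5)
  reciprocity: (3/13) -> +(13/3)
  reduce: (1/3)
  (1/3) = 1
Product of signs = 1
(104/311) = 1

1


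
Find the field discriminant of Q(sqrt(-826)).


For K = Q(sqrt(d)) with d squarefree: disc(K) = d if d = 1 mod 4, and disc(K) = 4d if d = 2 or 3 mod 4.
Here d = -826, and d mod 4 = 2.
d = 2 mod 4, not 1 (O_K = Z[sqrt(d)]), so disc(K) = 4d = 4 * (-826) = -3304

-3304


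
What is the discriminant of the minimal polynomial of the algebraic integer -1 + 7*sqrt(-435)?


The element -1 + 7*sqrt(-435) has minimal polynomial:
x^2 + 2*x + 21316
Discriminant = (2)^2 - 4*(21316)
= 4 - 85264
= -85260

-85260


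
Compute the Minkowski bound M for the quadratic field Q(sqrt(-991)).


d = -991, d mod 4 = 1, so disc(K) = d = -991; |disc(K)| = 991
Imaginary quadratic field, so n = 2, s = r2 = 1, r1 = 0
M = (n!/n^n) * (4/pi)^s * sqrt(|disc(K)|) = (2!/2^2) * (4/pi)^1 * sqrt(991)
= 0.5 * 1.273240 * 31.480152
= 20.0409

20.0409


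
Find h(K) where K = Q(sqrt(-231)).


K = Q(sqrt(-231)). d mod 4 = 1, so D = disc(K) = d = -231
h(K) equals the number of primitive reduced positive-definite forms (a, b, c) = a*x^2 + b*x*y + c*y^2 with b^2 - 4ac = D,
where reduced means |b| <= a <= c, with b >= 0 whenever |b| = a or a = c, and primitive means gcd(a, b, c) = 1.
Reduced forces 3a^2 <= |D| = 231, so 1 <= a <= 8; b must have the parity of D, and c = (b^2 - D)/(4a) must be an integer >= a.
Enumerate a = 1..8, b in [-a, a]:
  a=1: (1, 1, 58)  [1]
  a=2: (2, -1, 29), (2, 1, 29)  [2]
  a=3: (3, 3, 20)  [1]
  a=4: (4, -3, 15), (4, 3, 15)  [2]
  a=5: (5, -3, 12), (5, 3, 12)  [2]
  a=6: (6, -3, 10), (6, 3, 10)  [2]
  a=7: (7, 7, 10)  [1]
  a=8: (8, 5, 8)  [1]
Total reduced forms: 1 + 2 + 1 + 2 + 2 + 2 + 1 + 1 = 12
h = 12

12


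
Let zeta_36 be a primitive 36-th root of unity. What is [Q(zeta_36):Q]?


The degree equals Euler's totient phi(36).
36 = 2^2 * 3^2
phi(36) = 12

12


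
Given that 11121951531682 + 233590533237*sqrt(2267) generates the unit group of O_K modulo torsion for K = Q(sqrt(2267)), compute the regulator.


epsilon = 11121951531682 + 233590533237*sqrt(2267)
= 2.2244e+13
R = ln(2.2244e+13)
= 30.7331

30.7331


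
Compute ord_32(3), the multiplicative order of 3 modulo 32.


We want ord_32(3), the smallest k >= 1 with 3^k = 1 mod 32.
n = 32 = 2^5, phi(32) = 16; the order divides phi(n).
Divisors of 16: 1, 2, 4, 8, 16
Repeated squaring mod 32: 3^1 = 3, 3^2 = 9, 3^4 = 17, 3^8 = 1, 3^16 = 1
Test divisors in increasing order:
  k=1: 3^1 = 3 mod 32
  k=2: 3^2 = 9 mod 32
  k=4: 3^4 = 17 mod 32
  k=8: 3^8 = 1 mod 32  <- first divisor giving 1
Order = 8

8


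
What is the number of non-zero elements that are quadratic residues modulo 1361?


For prime p, the number of non-zero quadratic residues is (p-1)/2.
= (1361-1)/2
= 680

680


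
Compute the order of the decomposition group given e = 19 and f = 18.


|D_P| = e * f
= 19 * 18
= 342

342


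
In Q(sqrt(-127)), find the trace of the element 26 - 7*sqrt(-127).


Tr(a + b*sqrt(d)) = (a + b*sqrt(d)) + (a - b*sqrt(d)) = 2a
= 2 * (26)
= 52

52


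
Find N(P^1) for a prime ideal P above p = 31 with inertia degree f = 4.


N(P^a) = p^(a*f)
= 31^(1*4)
= 31^4
= 923521

923521


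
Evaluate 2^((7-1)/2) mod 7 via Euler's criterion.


p = 7 is prime and the exponent is (p-1)/2 = 3, so by Euler's criterion 2^3 = (2/7) = +1 or -1 mod 7.
Compute by square-and-multiply:
  3 = 2 + 1 (binary 11)
  Repeated squaring mod 7: 2^1 = 2, 2^2 = 4
  2^3 = 2^2 * 2^1 = 4 * 2 mod 7
    4 * 2 = 8 = 1 mod 7
  2^3 = 1 mod 7
Result 1: 2 is a quadratic residue mod 7.
2^3 mod 7 = 1

1


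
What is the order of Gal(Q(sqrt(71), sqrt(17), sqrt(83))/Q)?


The 3 square roots of distinct primes are multiplicatively independent over Q,
so [K:Q] = 2^3 and Gal(K/Q) is isomorphic to (Z/2Z)^3.
|Gal| = 2^3 = 8

8


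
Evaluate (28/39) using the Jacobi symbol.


Compute (28/39) via quadratic reciprocity:
  pull out 2: (2/39) = +1  (since 39 mod 8 = 7)
  pull out 2: (2/39) = +1  (since 39 mod 8 = 7)
  reciprocity: (7/39) -> -(39/7)
  reduce: (4/7)
  pull out 2: (2/7) = +1  (since 7 mod 8 = 7)
  pull out 2: (2/7) = +1  (since 7 mod 8 = 7)
  (1/7) = 1
Product of signs = -1

-1


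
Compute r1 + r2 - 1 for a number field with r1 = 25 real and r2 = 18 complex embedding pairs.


By Dirichlet's unit theorem:
rank = r1 + r2 - 1
= 25 + 18 - 1
= 42

42


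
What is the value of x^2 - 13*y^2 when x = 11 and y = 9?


x^2 - d*y^2
= 11^2 - 13*9^2
= 121 - 1053
= -932

-932


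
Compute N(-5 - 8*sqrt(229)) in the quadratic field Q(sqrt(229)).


N(a + b*sqrt(d)) = a^2 - d*b^2
= (-5)^2 - (229)*(-8)^2
= 25 - 14656
= -14631

-14631


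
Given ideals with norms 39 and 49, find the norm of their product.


N(IJ) = N(I) * N(J)
= 39 * 49
= 1911

1911


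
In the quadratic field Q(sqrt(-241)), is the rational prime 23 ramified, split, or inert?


K = Q(sqrt(-241)). Since d mod 4 = 3, disc(K) = -964.
Check p | disc: -964 mod 23 = 2.
p does not divide disc. Compute Legendre symbol (d/p):
12^((23-1)/2) mod 23 = 1
(d/p) = 1, so p splits: (p) = P*P' with e=1, f=1, g=2.
Therefore p is split.

split


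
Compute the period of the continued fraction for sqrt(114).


Run the CF algorithm for sqrt(114).
a_0 = floor(sqrt(114)) = 10; set m_0=0, q_0=1.
Recurrence: m' = q*a - m,  q' = (d - m'^2)/q,  a' = floor((a_0 + m')/q').
  step 1: m=10, q=14, a=1
  step 2: m=4, q=7, a=2
  step 3: m=10, q=2, a=10
  step 4: m=10, q=7, a=2
  step 5: m=4, q=14, a=1
  step 6: m=10, q=1, a=20
a_6 = 2*a_0 = 20, so the period closes here.
sqrt(114) = [10; 1, 2, 10, 2, 1, 20]
Period length = 6

6


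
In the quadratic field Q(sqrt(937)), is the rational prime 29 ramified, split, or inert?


K = Q(sqrt(937)). Since d mod 4 = 1, disc(K) = 937.
Check p | disc: 937 mod 29 = 9.
p does not divide disc. Compute Legendre symbol (d/p):
9^((29-1)/2) mod 29 = 1
(d/p) = 1, so p splits: (p) = P*P' with e=1, f=1, g=2.
Therefore p is split.

split


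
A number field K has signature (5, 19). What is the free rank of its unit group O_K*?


By Dirichlet's unit theorem:
rank = r1 + r2 - 1
= 5 + 19 - 1
= 23

23


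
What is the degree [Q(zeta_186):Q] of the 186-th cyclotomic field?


The degree equals Euler's totient phi(186).
186 = 2 * 3 * 31
phi(186) = 60

60


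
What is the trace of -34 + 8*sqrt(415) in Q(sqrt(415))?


Tr(a + b*sqrt(d)) = (a + b*sqrt(d)) + (a - b*sqrt(d)) = 2a
= 2 * (-34)
= -68

-68


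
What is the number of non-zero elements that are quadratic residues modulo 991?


For prime p, the number of non-zero quadratic residues is (p-1)/2.
= (991-1)/2
= 495

495


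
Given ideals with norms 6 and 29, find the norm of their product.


N(IJ) = N(I) * N(J)
= 6 * 29
= 174

174


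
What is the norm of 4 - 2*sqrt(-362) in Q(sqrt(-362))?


N(a + b*sqrt(d)) = a^2 - d*b^2
= (4)^2 - (-362)*(-2)^2
= 16 + 1448
= 1464

1464


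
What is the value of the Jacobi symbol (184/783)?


Compute (184/783) via quadratic reciprocity:
  pull out 2: (2/783) = +1  (since 783 mod 8 = 7)
  pull out 2: (2/783) = +1  (since 783 mod 8 = 7)
  pull out 2: (2/783) = +1  (since 783 mod 8 = 7)
  reciprocity: (23/783) -> -(783/23)
  reduce: (1/23)
  (1/23) = 1
Product of signs = -1

-1


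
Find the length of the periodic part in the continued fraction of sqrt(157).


Run the CF algorithm for sqrt(157).
a_0 = floor(sqrt(157)) = 12; set m_0=0, q_0=1.
Recurrence: m' = q*a - m,  q' = (d - m'^2)/q,  a' = floor((a_0 + m')/q').
  step 1: m=12, q=13, a=1
  step 2: m=1, q=12, a=1
  step 3: m=11, q=3, a=7
  step 4: m=10, q=19, a=1
  step 5: m=9, q=4, a=5
  step 6: m=11, q=9, a=2
  step 7: m=7, q=12, a=1
  step 8: m=5, q=11, a=1
  step 9: m=6, q=11, a=1
  step 10: m=5, q=12, a=1
  step 11: m=7, q=9, a=2
  step 12: m=11, q=4, a=5
  step 13: m=9, q=19, a=1
  step 14: m=10, q=3, a=7
  step 15: m=11, q=12, a=1
  step 16: m=1, q=13, a=1
  step 17: m=12, q=1, a=24
a_17 = 2*a_0 = 24, so the period closes here.
sqrt(157) = [12; 1, 1, 7, 1, 5, 2, 1, 1, 1, 1, 2, 5, 1, 7, 1, 1, 24]
Period length = 17

17


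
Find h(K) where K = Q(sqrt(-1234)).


K = Q(sqrt(-1234)). d mod 4 = 2, so D = disc(K) = 4d = -4936
h(K) equals the number of primitive reduced positive-definite forms (a, b, c) = a*x^2 + b*x*y + c*y^2 with b^2 - 4ac = D,
where reduced means |b| <= a <= c, with b >= 0 whenever |b| = a or a = c, and primitive means gcd(a, b, c) = 1.
Reduced forces 3a^2 <= |D| = 4936, so 1 <= a <= 40; b must have the parity of D, and c = (b^2 - D)/(4a) must be an integer >= a.
Enumerate a = 1..40, b in [-a, a]:
  a=1: (1, 0, 1234)  [1]
  a=2: (2, 0, 617)  [1]
  a=3..4: none
  a=5: (5, -2, 247), (5, 2, 247)  [2]
  a=6..9: none
  a=10: (10, -8, 125), (10, 8, 125)  [2]
  a=11: (11, -6, 113), (11, 6, 113)  [2]
  a=12: none
  a=13: (13, -2, 95), (13, 2, 95)  [2]
  a=14..18: none
  a=19: (19, -2, 65), (19, 2, 65)  [2]
  a=20..21: none
  a=22: (22, -16, 59), (22, 16, 59)  [2]
  a=23: (23, -20, 58), (23, 20, 58)  [2]
  a=24: none
  a=25: (25, -8, 50), (25, 8, 50)  [2]
  a=26: (26, -24, 53), (26, 24, 53)  [2]
  a=27..28: none
  a=29: (29, -20, 46), (29, 20, 46)  [2]
  a=30..37: none
  a=38: (38, -36, 41), (38, 36, 41)  [2]
  a=39..40: none
Total reduced forms: 1 + 1 + 2 + 2 + 2 + 2 + 2 + 2 + 2 + 2 + 2 + 2 + 2 = 24
h = 24

24


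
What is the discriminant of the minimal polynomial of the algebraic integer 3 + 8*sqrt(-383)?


The element 3 + 8*sqrt(-383) has minimal polynomial:
x^2 - 6*x + 24521
Discriminant = (-6)^2 - 4*(24521)
= 36 - 98084
= -98048

-98048


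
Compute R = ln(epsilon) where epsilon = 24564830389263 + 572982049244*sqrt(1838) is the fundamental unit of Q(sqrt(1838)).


epsilon = 24564830389263 + 572982049244*sqrt(1838)
= 4.9130e+13
R = ln(4.9130e+13)
= 31.5255

31.5255


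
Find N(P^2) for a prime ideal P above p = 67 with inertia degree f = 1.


N(P^a) = p^(a*f)
= 67^(2*1)
= 67^2
= 4489

4489


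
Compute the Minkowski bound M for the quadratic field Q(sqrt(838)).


d = 838, d mod 4 = 2, so disc(K) = 4d = 3352; |disc(K)| = 3352
Real quadratic field, so n = 2, s = r2 = 0, r1 = 2
M = (n!/n^n) * (4/pi)^s * sqrt(|disc(K)|) = (2!/2^2) * (4/pi)^0 * sqrt(3352)
= 0.5 * 1.000000 * 57.896459
= 28.9482

28.9482


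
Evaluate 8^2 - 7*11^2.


x^2 - d*y^2
= 8^2 - 7*11^2
= 64 - 847
= -783

-783


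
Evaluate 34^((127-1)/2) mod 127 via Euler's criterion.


p = 127 is prime and the exponent is (p-1)/2 = 63, so by Euler's criterion 34^63 = (34/127) = +1 or -1 mod 127.
Compute by square-and-multiply:
  63 = 32 + 16 + 8 + 4 + 2 + 1 (binary 111111)
  Repeated squaring mod 127: 34^1 = 34, 34^2 = 13, 34^4 = 42, 34^8 = 113, 34^16 = 69, 34^32 = 62
  34^63 = 34^32 * 34^16 * 34^8 * 34^4 * 34^2 * 34^1 = 62 * 69 * 113 * 42 * 13 * 34 mod 127
    62 * 69 = 4278 = 87 mod 127
    87 * 113 = 9831 = 52 mod 127
    52 * 42 = 2184 = 25 mod 127
    25 * 13 = 325 = 71 mod 127
    71 * 34 = 2414 = 1 mod 127
  34^63 = 1 mod 127
Result 1: 34 is a quadratic residue mod 127.
34^63 mod 127 = 1

1


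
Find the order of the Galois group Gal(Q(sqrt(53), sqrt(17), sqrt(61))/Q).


The 3 square roots of distinct primes are multiplicatively independent over Q,
so [K:Q] = 2^3 and Gal(K/Q) is isomorphic to (Z/2Z)^3.
|Gal| = 2^3 = 8

8


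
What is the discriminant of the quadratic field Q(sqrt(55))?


For K = Q(sqrt(d)) with d squarefree: disc(K) = d if d = 1 mod 4, and disc(K) = 4d if d = 2 or 3 mod 4.
Here d = 55, and d mod 4 = 3.
d = 3 mod 4, not 1 (O_K = Z[sqrt(d)]), so disc(K) = 4d = 4 * (55) = 220

220


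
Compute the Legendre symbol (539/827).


p = 827 is prime, so compute (539/827) with the reciprocity algorithm (Jacobi-symbol steps: pull out 2s via (2/n), flip via reciprocity, reduce):
  reciprocity: (539/827) -> -(827/539)
  reduce: (288/539)
  pull out 2: (2/539) = -1  (since 539 mod 8 = 3)
  pull out 2: (2/539) = -1  (since 539 mod 8 = 3)
  pull out 2: (2/539) = -1  (since 539 mod 8 = 3)
  pull out 2: (2/539) = -1  (since 539 mod 8 = 3)
  pull out 2: (2/539) = -1  (since 539 mod 8 = 3)
  reciprocity: (9/539) -> +(539/9)
  reduce: (8/9)
  pull out 2: (2/9) = +1  (since 9 mod 8 = 1)
  pull out 2: (2/9) = +1  (since 9 mod 8 = 1)
  pull out 2: (2/9) = +1  (since 9 mod 8 = 1)
  (1/9) = 1
Product of signs = 1
(539/827) = 1

1


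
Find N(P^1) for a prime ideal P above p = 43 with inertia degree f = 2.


N(P^a) = p^(a*f)
= 43^(1*2)
= 43^2
= 1849

1849


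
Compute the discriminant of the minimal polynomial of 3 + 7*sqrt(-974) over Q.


The element 3 + 7*sqrt(-974) has minimal polynomial:
x^2 - 6*x + 47735
Discriminant = (-6)^2 - 4*(47735)
= 36 - 190940
= -190904

-190904


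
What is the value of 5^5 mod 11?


p = 11 is prime and the exponent is (p-1)/2 = 5, so by Euler's criterion 5^5 = (5/11) = +1 or -1 mod 11.
Compute by square-and-multiply:
  5 = 4 + 1 (binary 101)
  Repeated squaring mod 11: 5^1 = 5, 5^2 = 3, 5^4 = 9
  5^5 = 5^4 * 5^1 = 9 * 5 mod 11
    9 * 5 = 45 = 1 mod 11
  5^5 = 1 mod 11
Result 1: 5 is a quadratic residue mod 11.
5^5 mod 11 = 1

1


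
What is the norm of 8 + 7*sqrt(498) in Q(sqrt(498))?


N(a + b*sqrt(d)) = a^2 - d*b^2
= (8)^2 - (498)*(7)^2
= 64 - 24402
= -24338

-24338


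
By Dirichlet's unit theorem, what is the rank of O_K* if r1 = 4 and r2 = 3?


By Dirichlet's unit theorem:
rank = r1 + r2 - 1
= 4 + 3 - 1
= 6

6


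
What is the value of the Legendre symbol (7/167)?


p = 167 is prime, so compute (7/167) with the reciprocity algorithm (Jacobi-symbol steps: pull out 2s via (2/n), flip via reciprocity, reduce):
  reciprocity: (7/167) -> -(167/7)
  reduce: (6/7)
  pull out 2: (2/7) = +1  (since 7 mod 8 = 7)
  reciprocity: (3/7) -> -(7/3)
  reduce: (1/3)
  (1/3) = 1
Product of signs = 1
(7/167) = 1

1


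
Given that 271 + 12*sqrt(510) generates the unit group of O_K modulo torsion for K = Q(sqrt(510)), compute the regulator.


epsilon = 271 + 12*sqrt(510)
= 541.9982
R = ln(541.9982)
= 6.2953

6.2953


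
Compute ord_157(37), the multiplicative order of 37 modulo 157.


We want ord_157(37), the smallest k >= 1 with 37^k = 1 mod 157.
n = 157 = 157, phi(157) = 156; the order divides phi(n).
Divisors of 156: 1, 2, 3, 4, 6, 12, 13, 26, 39, 52, 78, 156
Repeated squaring mod 157: 37^1 = 37, 37^2 = 113, 37^4 = 52, 37^8 = 35, 37^16 = 126, 37^32 = 19, 37^64 = 47, 37^128 = 11
Test divisors in increasing order:
  k=1: 37^1 = 37 mod 157
  k=2: 37^2 = 113 mod 157
  k=3: 37^3 = 113 * 37 = 99 mod 157
  k=4: 37^4 = 52 mod 157
  k=6: 37^6 = 52 * 113 = 67 mod 157
  k=12: 37^12 = 35 * 52 = 93 mod 157
  k=13: 37^13 = 35 * 52 * 37 = 144 mod 157
  k=26: 37^26 = 126 * 35 * 113 = 12 mod 157
  k=39: 37^39 = 19 * 52 * 113 * 37 = 1 mod 157  <- first divisor giving 1
Order = 39

39


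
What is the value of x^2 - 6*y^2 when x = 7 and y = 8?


x^2 - d*y^2
= 7^2 - 6*8^2
= 49 - 384
= -335

-335


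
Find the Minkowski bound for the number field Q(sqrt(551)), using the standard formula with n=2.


d = 551, d mod 4 = 3, so disc(K) = 4d = 2204; |disc(K)| = 2204
Real quadratic field, so n = 2, s = r2 = 0, r1 = 2
M = (n!/n^n) * (4/pi)^s * sqrt(|disc(K)|) = (2!/2^2) * (4/pi)^0 * sqrt(2204)
= 0.5 * 1.000000 * 46.946778
= 23.4734

23.4734


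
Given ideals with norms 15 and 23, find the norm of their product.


N(IJ) = N(I) * N(J)
= 15 * 23
= 345

345


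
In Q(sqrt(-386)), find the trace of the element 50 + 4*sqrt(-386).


Tr(a + b*sqrt(d)) = (a + b*sqrt(d)) + (a - b*sqrt(d)) = 2a
= 2 * (50)
= 100

100


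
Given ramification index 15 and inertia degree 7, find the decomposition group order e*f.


|D_P| = e * f
= 15 * 7
= 105

105


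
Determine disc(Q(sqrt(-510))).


For K = Q(sqrt(d)) with d squarefree: disc(K) = d if d = 1 mod 4, and disc(K) = 4d if d = 2 or 3 mod 4.
Here d = -510, and d mod 4 = 2.
d = 2 mod 4, not 1 (O_K = Z[sqrt(d)]), so disc(K) = 4d = 4 * (-510) = -2040

-2040


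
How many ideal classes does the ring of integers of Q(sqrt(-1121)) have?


K = Q(sqrt(-1121)). d mod 4 = 3, so D = disc(K) = 4d = -4484
h(K) equals the number of primitive reduced positive-definite forms (a, b, c) = a*x^2 + b*x*y + c*y^2 with b^2 - 4ac = D,
where reduced means |b| <= a <= c, with b >= 0 whenever |b| = a or a = c, and primitive means gcd(a, b, c) = 1.
Reduced forces 3a^2 <= |D| = 4484, so 1 <= a <= 38; b must have the parity of D, and c = (b^2 - D)/(4a) must be an integer >= a.
Enumerate a = 1..38, b in [-a, a]:
  a=1: (1, 0, 1121)  [1]
  a=2: (2, 2, 561)  [1]
  a=3: (3, -2, 374), (3, 2, 374)  [2]
  a=4: none
  a=5: (5, -4, 225), (5, 4, 225)  [2]
  a=6: (6, -2, 187), (6, 2, 187)  [2]
  a=7..8: none
  a=9: (9, -4, 125), (9, 4, 125)  [2]
  a=10: (10, -6, 113), (10, 6, 113)  [2]
  a=11: (11, -2, 102), (11, 2, 102)  [2]
  a=12: none
  a=13: (13, -12, 89), (13, 12, 89)  [2]
  a=14: none
  a=15: (15, -14, 78), (15, -4, 75), (15, 4, 75), (15, 14, 78)  [4]
  a=16: none
  a=17: (17, -2, 66), (17, 2, 66)  [2]
  a=18: (18, -14, 65), (18, 14, 65)  [2]
  a=19: (19, 0, 59)  [1]
  a=20..21: none
  a=22: (22, -2, 51), (22, 2, 51)  [2]
  a=23: (23, -22, 54), (23, 22, 54)  [2]
  a=24: none
  a=25: (25, -4, 45), (25, 4, 45)  [2]
  a=26: (26, -14, 45), (26, 14, 45)  [2]
  a=27: (27, -22, 46), (27, 22, 46)  [2]
  a=28..29: none
  a=30: (30, -26, 43), (30, -14, 39), (30, 14, 39), (30, 26, 43)  [4]
  a=31..32: none
  a=33: (33, -20, 37), (33, -2, 34), (33, 2, 34), (33, 20, 37)  [4]
  a=34..37: none
  a=38: (38, 38, 39)  [1]
Total reduced forms: 1 + 1 + 2 + 2 + 2 + 2 + 2 + 2 + 2 + 4 + 2 + 2 + 1 + 2 + 2 + 2 + 2 + 2 + 4 + 4 + 1 = 44
h = 44

44


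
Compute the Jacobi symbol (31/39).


Compute (31/39) via quadratic reciprocity:
  reciprocity: (31/39) -> -(39/31)
  reduce: (8/31)
  pull out 2: (2/31) = +1  (since 31 mod 8 = 7)
  pull out 2: (2/31) = +1  (since 31 mod 8 = 7)
  pull out 2: (2/31) = +1  (since 31 mod 8 = 7)
  (1/31) = 1
Product of signs = -1

-1


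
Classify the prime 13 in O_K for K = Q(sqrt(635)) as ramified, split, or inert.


K = Q(sqrt(635)). Since d mod 4 = 3, disc(K) = 2540.
Check p | disc: 2540 mod 13 = 5.
p does not divide disc. Compute Legendre symbol (d/p):
11^((13-1)/2) mod 13 = -1
(d/p) = -1, so p is inert: (p) stays prime with e=1, f=2, g=1.
Therefore p is inert.

inert


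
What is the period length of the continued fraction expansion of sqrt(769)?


Run the CF algorithm for sqrt(769).
a_0 = floor(sqrt(769)) = 27; set m_0=0, q_0=1.
Recurrence: m' = q*a - m,  q' = (d - m'^2)/q,  a' = floor((a_0 + m')/q').
  step 1: m=27, q=40, a=1
  step 2: m=13, q=15, a=2
  step 3: m=17, q=32, a=1
  step 4: m=15, q=17, a=2
  step 5: m=19, q=24, a=1
  step 6: m=5, q=31, a=1
  step 7: m=26, q=3, a=17
  step 8: m=25, q=48, a=1
  step 9: m=23, q=5, a=10
  step 10: m=27, q=8, a=6
  step 11: m=21, q=41, a=1
  step 12: m=20, q=9, a=5
  step 13: m=25, q=16, a=3
  step 14: m=23, q=15, a=3
  step 15: m=22, q=19, a=2
  step 16: m=16, q=27, a=1
  step 17: m=11, q=24, a=1
  step 18: m=13, q=25, a=1
  step 19: m=12, q=25, a=1
  step 20: m=13, q=24, a=1
  step 21: m=11, q=27, a=1
  step 22: m=16, q=19, a=2
  step 23: m=22, q=15, a=3
  step 24: m=23, q=16, a=3
  step 25: m=25, q=9, a=5
  step 26: m=20, q=41, a=1
  step 27: m=21, q=8, a=6
  step 28: m=27, q=5, a=10
  step 29: m=23, q=48, a=1
  step 30: m=25, q=3, a=17
  step 31: m=26, q=31, a=1
  step 32: m=5, q=24, a=1
  step 33: m=19, q=17, a=2
  step 34: m=15, q=32, a=1
  step 35: m=17, q=15, a=2
  step 36: m=13, q=40, a=1
  step 37: m=27, q=1, a=54
a_37 = 2*a_0 = 54, so the period closes here.
sqrt(769) = [27; 1, 2, 1, 2, 1, 1, 17, 1, 10, 6, 1, 5, 3, 3, 2, 1, 1, 1, 1, 1, 1, 2, 3, 3, 5, 1, 6, 10, 1, 17, 1, 1, 2, 1, 2, 1, 54]
Period length = 37

37


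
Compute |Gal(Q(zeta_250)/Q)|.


|Gal(Q(zeta_250)/Q)| = phi(250)
= 100

100


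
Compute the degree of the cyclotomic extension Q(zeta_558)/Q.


The degree equals Euler's totient phi(558).
558 = 2 * 3^2 * 31
phi(558) = 180

180


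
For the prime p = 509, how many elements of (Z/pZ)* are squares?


For prime p, the number of non-zero quadratic residues is (p-1)/2.
= (509-1)/2
= 254

254


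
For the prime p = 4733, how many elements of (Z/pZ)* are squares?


For prime p, the number of non-zero quadratic residues is (p-1)/2.
= (4733-1)/2
= 2366

2366


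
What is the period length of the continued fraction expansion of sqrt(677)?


Run the CF algorithm for sqrt(677).
a_0 = floor(sqrt(677)) = 26; set m_0=0, q_0=1.
Recurrence: m' = q*a - m,  q' = (d - m'^2)/q,  a' = floor((a_0 + m')/q').
  step 1: m=26, q=1, a=52
a_1 = 2*a_0 = 52, so the period closes here.
sqrt(677) = [26; 52]
Period length = 1

1


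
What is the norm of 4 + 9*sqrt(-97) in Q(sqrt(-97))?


N(a + b*sqrt(d)) = a^2 - d*b^2
= (4)^2 - (-97)*(9)^2
= 16 + 7857
= 7873

7873


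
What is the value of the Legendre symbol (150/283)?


p = 283 is prime, so compute (150/283) with the reciprocity algorithm (Jacobi-symbol steps: pull out 2s via (2/n), flip via reciprocity, reduce):
  pull out 2: (2/283) = -1  (since 283 mod 8 = 3)
  reciprocity: (75/283) -> -(283/75)
  reduce: (58/75)
  pull out 2: (2/75) = -1  (since 75 mod 8 = 3)
  reciprocity: (29/75) -> +(75/29)
  reduce: (17/29)
  reciprocity: (17/29) -> +(29/17)
  reduce: (12/17)
  pull out 2: (2/17) = +1  (since 17 mod 8 = 1)
  pull out 2: (2/17) = +1  (since 17 mod 8 = 1)
  reciprocity: (3/17) -> +(17/3)
  reduce: (2/3)
  pull out 2: (2/3) = -1  (since 3 mod 8 = 3)
  (1/3) = 1
Product of signs = 1
(150/283) = 1

1
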